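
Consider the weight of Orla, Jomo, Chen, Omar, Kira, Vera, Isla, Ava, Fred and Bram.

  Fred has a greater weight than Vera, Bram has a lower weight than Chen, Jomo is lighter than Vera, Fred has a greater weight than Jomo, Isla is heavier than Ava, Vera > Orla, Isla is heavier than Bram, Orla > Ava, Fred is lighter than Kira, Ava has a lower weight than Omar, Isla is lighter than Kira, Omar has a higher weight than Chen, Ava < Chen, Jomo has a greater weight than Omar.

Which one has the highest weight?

Kira

Chaining downward from Kira: directly below it, Fred, Isla; then Bram, Ava, Jomo, Vera; then Omar, Orla; then Chen.
That covers every other element, and nothing is given above Kira, so Kira is the highest weight.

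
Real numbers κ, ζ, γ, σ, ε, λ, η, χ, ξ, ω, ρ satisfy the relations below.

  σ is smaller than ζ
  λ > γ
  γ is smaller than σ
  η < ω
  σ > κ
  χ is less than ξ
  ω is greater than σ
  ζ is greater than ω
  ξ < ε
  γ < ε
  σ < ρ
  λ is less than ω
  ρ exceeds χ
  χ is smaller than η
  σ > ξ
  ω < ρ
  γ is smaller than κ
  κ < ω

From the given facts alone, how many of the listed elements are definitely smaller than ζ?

8

From ζ the given relations immediately reach σ, ω.
From those, γ, λ, ξ, η, κ — 7 in total.
From those, χ — 8 in total.
No other element is forced below ζ by the given relations, so the count is 8.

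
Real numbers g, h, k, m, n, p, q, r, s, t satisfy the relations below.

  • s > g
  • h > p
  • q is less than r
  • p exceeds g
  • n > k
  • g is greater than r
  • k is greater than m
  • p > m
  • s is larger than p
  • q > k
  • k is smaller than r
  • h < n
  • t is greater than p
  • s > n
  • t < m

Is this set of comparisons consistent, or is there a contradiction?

Chaining the given relations yields t < m < k < q < r < g < p, so t < p. But one relation states p < t. These cannot both hold.

inconsistent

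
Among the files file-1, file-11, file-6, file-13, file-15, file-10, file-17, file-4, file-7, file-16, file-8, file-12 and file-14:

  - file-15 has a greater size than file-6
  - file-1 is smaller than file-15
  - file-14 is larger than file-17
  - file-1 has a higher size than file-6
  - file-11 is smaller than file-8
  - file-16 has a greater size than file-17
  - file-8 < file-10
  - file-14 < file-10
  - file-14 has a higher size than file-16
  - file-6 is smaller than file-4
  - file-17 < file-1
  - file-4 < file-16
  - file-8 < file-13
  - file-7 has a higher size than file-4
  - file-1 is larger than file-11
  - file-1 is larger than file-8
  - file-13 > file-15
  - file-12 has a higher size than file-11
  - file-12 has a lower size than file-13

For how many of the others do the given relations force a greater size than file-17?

The elements the relations force above file-17 are file-16, file-1, file-14, file-10, file-15, file-13 — no chain reaches any other.
That is 6.

6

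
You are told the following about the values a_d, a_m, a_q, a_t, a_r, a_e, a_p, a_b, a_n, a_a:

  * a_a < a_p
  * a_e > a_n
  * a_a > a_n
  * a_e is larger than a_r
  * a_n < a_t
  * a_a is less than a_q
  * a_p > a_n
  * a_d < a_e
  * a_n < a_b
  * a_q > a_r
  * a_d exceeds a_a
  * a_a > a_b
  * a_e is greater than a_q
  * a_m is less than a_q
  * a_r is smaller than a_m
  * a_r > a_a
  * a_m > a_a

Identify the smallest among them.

Chaining upward from a_n: directly above it, a_b, a_a, a_p, a_e, a_t; then a_r, a_m, a_d, a_q.
That covers every other element, and nothing is given below a_n, so a_n is the smallest.

a_n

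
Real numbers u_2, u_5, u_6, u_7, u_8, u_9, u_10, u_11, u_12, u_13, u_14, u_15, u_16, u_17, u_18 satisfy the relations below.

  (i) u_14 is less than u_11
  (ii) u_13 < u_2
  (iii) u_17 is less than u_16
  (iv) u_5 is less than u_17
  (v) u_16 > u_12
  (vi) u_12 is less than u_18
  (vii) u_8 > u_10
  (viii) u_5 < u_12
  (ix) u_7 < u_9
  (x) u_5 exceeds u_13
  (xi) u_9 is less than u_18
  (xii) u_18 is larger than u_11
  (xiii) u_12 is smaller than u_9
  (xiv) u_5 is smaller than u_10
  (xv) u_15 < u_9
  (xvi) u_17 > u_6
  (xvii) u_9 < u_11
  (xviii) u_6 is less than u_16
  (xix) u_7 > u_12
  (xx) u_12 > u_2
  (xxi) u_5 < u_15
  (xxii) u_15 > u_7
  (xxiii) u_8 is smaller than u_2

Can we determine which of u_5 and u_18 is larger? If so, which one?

u_18

Following the relations from u_5: u_5 < u_10 < u_8 < u_2 < u_12 < u_7 < u_15 < u_9 < u_11 < u_18.
So u_18 is larger.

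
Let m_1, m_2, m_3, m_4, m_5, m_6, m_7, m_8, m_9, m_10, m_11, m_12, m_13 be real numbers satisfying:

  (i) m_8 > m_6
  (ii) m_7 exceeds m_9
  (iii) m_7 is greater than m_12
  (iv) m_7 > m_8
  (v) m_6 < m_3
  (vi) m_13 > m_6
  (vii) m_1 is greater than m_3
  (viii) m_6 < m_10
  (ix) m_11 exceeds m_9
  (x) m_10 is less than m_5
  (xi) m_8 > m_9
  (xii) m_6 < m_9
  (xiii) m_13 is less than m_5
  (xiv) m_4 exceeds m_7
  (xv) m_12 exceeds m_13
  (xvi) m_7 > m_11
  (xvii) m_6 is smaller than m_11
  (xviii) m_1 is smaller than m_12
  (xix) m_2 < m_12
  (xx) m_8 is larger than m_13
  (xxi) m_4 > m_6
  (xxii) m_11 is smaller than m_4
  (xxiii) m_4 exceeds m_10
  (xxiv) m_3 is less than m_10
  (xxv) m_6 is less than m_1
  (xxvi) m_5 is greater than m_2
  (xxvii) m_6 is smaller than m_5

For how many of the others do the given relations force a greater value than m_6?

From m_6 the given relations immediately reach m_13, m_3, m_1, m_9, m_8, m_11, m_10, m_5, m_4.
From those, m_12, m_7 — 11 in total.
No other element is forced above m_6 by the given relations, so the count is 11.

11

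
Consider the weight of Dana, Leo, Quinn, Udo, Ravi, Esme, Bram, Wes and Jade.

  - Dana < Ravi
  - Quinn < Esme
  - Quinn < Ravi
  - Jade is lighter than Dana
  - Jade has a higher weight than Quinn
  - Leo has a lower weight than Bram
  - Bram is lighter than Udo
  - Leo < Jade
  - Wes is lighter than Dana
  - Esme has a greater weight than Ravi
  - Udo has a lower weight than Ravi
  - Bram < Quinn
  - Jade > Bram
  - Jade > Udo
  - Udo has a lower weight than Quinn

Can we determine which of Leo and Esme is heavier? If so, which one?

Leo < Bram < Udo < Quinn < Jade < Dana < Ravi < Esme, by transitivity through Bram, Udo, Quinn, Jade, Dana, Ravi.
So Esme is heavier.

Esme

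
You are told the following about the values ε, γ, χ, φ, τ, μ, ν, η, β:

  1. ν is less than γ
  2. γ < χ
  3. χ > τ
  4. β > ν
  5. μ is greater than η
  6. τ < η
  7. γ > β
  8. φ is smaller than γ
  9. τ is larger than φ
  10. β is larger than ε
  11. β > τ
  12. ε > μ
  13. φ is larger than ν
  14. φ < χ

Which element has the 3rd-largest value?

Chaining the given pairs: ν < φ < τ < η < μ < ε < β < γ < χ.
The 3rd largest is β.

β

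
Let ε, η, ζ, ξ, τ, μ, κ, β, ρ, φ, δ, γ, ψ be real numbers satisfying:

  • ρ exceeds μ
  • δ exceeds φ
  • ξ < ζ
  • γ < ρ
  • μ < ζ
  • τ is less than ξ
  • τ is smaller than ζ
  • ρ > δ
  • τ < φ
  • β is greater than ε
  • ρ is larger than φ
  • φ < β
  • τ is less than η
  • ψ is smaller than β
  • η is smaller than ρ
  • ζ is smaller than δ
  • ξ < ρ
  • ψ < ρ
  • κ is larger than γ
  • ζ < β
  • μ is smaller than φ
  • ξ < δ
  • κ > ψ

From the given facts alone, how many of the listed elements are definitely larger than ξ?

The elements the relations force above ξ are ζ, β, δ, ρ — no chain reaches any other.
That is 4.

4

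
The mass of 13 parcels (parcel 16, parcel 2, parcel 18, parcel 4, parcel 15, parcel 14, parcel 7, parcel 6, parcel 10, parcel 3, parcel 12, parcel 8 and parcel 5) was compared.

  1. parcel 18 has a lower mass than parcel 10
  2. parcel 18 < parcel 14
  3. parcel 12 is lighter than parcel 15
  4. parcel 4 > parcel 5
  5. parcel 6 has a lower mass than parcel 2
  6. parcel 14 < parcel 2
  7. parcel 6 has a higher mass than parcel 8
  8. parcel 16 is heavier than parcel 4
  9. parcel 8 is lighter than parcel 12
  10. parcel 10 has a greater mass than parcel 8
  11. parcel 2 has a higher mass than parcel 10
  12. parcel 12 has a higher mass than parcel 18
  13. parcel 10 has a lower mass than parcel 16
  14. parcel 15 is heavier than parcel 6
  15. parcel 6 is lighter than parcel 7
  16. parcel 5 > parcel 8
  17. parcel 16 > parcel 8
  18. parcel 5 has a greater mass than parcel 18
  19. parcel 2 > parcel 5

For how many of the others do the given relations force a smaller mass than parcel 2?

6

The elements the relations force below parcel 2 are parcel 18, parcel 8, parcel 10, parcel 14, parcel 6, parcel 5 — no chain reaches any other.
That is 6.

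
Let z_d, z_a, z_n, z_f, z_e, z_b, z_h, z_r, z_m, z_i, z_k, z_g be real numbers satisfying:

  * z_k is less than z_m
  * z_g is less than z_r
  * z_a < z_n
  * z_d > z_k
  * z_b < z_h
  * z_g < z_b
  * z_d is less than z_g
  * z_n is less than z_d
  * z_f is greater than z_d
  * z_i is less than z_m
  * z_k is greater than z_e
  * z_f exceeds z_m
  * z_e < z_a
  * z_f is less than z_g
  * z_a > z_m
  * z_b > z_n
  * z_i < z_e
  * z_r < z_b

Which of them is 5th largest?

z_f

Chaining the given pairs: z_i < z_e < z_k < z_m < z_a < z_n < z_d < z_f < z_g < z_r < z_b < z_h.
Counting 5 from the largest end gives z_f.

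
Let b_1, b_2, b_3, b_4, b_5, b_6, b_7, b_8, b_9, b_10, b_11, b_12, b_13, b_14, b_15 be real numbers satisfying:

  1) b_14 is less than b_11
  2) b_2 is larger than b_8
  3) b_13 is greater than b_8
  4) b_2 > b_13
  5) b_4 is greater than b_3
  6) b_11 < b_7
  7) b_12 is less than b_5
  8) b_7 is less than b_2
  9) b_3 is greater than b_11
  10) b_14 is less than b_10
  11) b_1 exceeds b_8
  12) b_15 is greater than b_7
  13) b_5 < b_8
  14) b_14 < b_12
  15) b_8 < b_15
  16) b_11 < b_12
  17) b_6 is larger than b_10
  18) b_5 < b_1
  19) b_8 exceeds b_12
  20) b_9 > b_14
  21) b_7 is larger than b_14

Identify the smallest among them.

Chaining upward from b_14: directly above it, b_11, b_12, b_9, b_10, b_7; then b_3, b_5, b_8, b_15, b_6, b_2; then b_1, b_4, b_13.
That covers every other element, and nothing is given below b_14, so b_14 is the smallest.

b_14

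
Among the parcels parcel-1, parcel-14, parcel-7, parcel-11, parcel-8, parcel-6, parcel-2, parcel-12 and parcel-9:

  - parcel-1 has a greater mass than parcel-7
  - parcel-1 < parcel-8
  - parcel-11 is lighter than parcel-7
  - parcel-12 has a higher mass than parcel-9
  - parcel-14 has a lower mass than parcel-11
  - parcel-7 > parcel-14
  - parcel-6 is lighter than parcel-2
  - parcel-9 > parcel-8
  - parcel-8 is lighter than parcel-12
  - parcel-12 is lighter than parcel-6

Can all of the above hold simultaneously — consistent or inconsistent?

Every relation is compatible with parcel-14 < parcel-11 < parcel-7 < parcel-1 < parcel-8 < parcel-9 < parcel-12 < parcel-6 < parcel-2; the set is consistent.

consistent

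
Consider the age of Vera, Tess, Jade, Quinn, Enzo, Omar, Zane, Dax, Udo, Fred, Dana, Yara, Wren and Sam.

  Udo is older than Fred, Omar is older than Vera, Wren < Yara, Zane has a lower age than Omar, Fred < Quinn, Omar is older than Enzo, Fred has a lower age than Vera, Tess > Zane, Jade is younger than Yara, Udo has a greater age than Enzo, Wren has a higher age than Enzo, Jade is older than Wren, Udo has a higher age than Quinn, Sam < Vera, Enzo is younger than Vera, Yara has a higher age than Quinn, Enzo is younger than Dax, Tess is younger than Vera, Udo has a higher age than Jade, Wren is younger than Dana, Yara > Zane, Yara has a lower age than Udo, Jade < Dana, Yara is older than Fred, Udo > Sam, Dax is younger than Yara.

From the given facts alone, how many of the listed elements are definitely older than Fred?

5

Directly above Fred: Quinn, Yara, Vera, Udo.
One step further: Omar (5 so far).
No other element is forced above Fred by the given relations, so the count is 5.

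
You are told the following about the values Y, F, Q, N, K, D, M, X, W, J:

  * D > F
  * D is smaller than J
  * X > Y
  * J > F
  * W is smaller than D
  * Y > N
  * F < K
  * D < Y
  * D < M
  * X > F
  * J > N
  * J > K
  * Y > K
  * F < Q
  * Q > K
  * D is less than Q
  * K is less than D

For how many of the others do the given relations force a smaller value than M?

4

From M the given relations immediately reach D.
From those, W, F, K — 4 in total.
Nothing else is reachable below M; 4 in all.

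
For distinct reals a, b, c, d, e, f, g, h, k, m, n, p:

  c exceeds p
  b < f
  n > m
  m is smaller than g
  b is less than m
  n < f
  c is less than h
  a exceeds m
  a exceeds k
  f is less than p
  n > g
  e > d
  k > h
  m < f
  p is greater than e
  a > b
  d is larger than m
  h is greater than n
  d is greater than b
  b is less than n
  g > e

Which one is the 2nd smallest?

m

Piecing the relations together gives one ordering: b < m < d < e < g < n < f < p < c < h < k < a.
The 2nd smallest is m.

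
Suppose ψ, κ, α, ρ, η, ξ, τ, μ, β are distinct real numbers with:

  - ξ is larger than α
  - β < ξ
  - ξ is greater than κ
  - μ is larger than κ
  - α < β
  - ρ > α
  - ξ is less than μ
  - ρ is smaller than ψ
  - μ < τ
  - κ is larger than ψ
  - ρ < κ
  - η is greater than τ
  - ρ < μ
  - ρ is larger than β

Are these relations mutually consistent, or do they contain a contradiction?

consistent

Every relation is compatible with α < β < ρ < ψ < κ < ξ < μ < τ < η; the set is consistent.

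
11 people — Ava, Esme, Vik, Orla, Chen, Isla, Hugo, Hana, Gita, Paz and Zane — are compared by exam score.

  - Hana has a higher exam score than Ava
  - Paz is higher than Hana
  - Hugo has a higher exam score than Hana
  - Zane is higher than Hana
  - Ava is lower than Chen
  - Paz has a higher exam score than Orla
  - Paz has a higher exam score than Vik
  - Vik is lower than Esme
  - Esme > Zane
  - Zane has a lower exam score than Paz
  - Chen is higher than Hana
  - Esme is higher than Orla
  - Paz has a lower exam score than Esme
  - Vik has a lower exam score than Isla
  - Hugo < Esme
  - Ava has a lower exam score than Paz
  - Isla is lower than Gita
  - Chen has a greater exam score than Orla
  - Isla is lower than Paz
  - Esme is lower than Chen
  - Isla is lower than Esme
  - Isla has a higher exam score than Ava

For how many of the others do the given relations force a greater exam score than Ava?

8

From Ava the given relations immediately reach Hana, Isla, Paz, Chen.
From those, Zane, Hugo, Gita, Esme — 8 in total.
Nothing else is reachable above Ava; 8 in all.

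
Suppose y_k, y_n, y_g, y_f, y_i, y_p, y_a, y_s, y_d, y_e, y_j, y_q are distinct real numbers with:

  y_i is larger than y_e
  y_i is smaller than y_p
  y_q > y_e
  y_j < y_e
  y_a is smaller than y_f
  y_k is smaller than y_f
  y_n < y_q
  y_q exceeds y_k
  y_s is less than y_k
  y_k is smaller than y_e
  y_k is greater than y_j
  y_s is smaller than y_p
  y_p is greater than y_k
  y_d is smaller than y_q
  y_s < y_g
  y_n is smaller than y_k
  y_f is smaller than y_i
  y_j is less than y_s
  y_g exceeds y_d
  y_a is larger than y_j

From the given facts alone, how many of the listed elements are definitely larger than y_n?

6

The elements the relations force above y_n are y_k, y_e, y_f, y_q, y_i, y_p — no chain reaches any other.
That is 6.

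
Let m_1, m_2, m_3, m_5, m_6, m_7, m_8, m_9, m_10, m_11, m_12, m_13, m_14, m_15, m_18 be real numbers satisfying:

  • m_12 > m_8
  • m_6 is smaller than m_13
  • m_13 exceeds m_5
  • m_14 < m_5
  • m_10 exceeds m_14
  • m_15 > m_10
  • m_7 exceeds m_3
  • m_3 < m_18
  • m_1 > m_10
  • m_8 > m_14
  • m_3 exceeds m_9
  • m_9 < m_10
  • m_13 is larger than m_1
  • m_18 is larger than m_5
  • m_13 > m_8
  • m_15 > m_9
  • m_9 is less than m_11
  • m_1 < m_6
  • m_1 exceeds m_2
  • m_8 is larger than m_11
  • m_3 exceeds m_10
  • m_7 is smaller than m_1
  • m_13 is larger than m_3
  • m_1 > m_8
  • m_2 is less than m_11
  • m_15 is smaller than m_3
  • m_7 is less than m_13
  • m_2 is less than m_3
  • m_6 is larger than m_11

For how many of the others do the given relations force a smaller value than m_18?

Directly below m_18: m_5, m_3.
One step further: m_9, m_14, m_10, m_2, m_15 (7 so far).
Nothing else is reachable below m_18; 7 in all.

7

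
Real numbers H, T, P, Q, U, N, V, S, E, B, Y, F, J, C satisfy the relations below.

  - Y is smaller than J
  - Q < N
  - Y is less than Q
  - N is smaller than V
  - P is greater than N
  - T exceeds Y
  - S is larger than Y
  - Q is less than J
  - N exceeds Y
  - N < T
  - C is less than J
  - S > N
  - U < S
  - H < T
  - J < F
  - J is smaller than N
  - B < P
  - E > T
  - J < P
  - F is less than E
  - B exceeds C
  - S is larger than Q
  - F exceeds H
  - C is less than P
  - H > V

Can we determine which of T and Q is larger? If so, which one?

Chaining the given relations: Q < J < N < V < H < T.
So T is larger.

T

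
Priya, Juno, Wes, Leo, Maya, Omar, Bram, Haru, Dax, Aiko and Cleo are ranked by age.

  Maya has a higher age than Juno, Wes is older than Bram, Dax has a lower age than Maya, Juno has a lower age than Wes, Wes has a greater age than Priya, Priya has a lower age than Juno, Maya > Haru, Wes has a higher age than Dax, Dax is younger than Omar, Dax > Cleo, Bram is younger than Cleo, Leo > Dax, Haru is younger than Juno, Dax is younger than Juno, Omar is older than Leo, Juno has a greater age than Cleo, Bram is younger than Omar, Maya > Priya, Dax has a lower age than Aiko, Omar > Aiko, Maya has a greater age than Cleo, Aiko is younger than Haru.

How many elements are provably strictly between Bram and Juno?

4

The relations place Bram below Juno. An element lies strictly between them when it is forced above Bram and also forced below Juno.
Above Bram: {Cleo, Dax, Aiko, Haru, Leo, Maya, Wes, Omar}. Below Juno: {Cleo, Priya, Dax, Aiko, Haru}.
Intersection: {Cleo, Dax, Aiko, Haru} — 4.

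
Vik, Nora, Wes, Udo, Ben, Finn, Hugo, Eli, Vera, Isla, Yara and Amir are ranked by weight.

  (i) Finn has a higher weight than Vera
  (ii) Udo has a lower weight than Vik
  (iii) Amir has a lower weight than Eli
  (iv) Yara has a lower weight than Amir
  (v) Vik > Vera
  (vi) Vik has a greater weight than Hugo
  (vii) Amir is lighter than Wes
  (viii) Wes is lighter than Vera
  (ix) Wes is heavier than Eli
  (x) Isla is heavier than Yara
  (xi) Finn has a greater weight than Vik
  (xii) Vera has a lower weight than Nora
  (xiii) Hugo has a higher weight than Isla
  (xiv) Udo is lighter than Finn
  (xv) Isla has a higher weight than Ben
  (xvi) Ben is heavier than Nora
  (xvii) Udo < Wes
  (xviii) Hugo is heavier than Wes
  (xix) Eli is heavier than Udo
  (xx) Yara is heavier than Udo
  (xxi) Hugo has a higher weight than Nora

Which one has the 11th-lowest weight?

Chaining the given pairs: Udo < Yara < Amir < Eli < Wes < Vera < Nora < Ben < Isla < Hugo < Vik < Finn.
The 11th smallest is Vik.

Vik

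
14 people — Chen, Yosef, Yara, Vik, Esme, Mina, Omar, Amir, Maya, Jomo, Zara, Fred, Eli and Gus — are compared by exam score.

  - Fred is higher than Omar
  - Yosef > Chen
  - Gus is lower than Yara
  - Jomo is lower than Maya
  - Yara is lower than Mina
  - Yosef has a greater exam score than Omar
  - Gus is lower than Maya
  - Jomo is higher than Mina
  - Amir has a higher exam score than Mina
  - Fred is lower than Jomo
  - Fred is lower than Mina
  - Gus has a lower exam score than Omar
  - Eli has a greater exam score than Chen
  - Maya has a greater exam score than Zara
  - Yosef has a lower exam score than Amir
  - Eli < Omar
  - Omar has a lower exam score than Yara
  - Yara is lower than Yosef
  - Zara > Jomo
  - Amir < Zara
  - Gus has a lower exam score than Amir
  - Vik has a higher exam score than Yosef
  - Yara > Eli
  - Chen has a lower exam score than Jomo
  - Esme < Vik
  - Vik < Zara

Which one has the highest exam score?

Chaining downward from Maya: directly below it, Gus, Jomo, Zara; then Chen, Fred, Mina, Amir, Vik; then Omar, Esme, Yara, Yosef; then Eli.
That covers every other element, and nothing is given above Maya, so Maya is the highest exam score.

Maya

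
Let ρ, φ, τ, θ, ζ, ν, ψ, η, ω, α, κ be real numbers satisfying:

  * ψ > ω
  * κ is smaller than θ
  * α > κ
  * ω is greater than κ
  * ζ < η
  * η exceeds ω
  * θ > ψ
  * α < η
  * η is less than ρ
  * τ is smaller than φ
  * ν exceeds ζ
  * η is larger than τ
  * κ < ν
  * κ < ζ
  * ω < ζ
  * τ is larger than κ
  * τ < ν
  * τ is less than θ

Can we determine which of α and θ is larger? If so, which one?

Following every chain through α: above α we get η, ρ; below α we get κ.
θ is not reached, and no chain runs the other way from θ to α.
So the given relations leave the order of α and θ undetermined.

undetermined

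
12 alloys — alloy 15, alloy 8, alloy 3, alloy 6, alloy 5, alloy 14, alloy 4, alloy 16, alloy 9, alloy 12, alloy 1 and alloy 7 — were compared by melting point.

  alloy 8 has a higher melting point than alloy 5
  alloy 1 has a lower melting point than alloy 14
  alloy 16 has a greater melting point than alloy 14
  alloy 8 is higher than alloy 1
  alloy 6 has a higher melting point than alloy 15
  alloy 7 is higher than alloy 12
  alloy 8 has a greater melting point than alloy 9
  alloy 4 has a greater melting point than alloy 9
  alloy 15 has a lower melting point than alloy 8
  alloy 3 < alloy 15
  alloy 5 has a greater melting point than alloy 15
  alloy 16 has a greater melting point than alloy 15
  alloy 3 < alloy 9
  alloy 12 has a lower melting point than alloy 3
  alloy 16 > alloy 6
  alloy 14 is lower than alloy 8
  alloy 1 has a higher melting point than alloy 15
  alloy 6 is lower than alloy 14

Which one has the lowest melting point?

Chaining upward from alloy 12: directly above it, alloy 3, alloy 7; then alloy 15, alloy 9; then alloy 1, alloy 6, alloy 5, alloy 4, alloy 8, alloy 16; then alloy 14.
That covers every other element, and nothing is given below alloy 12, so alloy 12 is the lowest melting point.

alloy 12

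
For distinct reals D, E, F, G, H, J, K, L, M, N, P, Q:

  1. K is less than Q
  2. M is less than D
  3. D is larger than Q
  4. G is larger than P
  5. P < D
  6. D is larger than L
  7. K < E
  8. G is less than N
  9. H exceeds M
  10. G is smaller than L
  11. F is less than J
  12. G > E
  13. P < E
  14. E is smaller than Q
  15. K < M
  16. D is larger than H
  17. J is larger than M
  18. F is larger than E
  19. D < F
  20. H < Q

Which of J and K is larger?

K < E and E < G give K < G.
Then G < L extends the chain to L.
Then L < D extends the chain to D.
Then D < F extends the chain to F.
With F < J: K < E < G < L < D < F < J.
So K < J; J is the larger of the two.

J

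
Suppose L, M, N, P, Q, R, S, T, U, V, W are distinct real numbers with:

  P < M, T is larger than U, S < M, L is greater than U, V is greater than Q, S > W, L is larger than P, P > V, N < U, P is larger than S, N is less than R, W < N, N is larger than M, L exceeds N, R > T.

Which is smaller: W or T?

W < S < P < M < N < U < T, by transitivity through S, P, M, N, U.
So W < T; W is the smaller of the two.

W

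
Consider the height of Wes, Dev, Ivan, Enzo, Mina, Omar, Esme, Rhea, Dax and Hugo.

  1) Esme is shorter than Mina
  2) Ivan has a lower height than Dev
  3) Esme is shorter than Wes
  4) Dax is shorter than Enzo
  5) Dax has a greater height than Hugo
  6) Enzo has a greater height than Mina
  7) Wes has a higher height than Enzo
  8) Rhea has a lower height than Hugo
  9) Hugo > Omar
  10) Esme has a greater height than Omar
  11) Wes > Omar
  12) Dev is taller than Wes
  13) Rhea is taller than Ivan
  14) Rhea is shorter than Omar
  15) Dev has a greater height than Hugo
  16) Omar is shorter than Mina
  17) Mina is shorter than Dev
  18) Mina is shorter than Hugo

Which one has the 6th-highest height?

The consecutive relations fix a unique order: Ivan < Rhea < Omar < Esme < Mina < Hugo < Dax < Enzo < Wes < Dev.
The 6th largest is Mina.

Mina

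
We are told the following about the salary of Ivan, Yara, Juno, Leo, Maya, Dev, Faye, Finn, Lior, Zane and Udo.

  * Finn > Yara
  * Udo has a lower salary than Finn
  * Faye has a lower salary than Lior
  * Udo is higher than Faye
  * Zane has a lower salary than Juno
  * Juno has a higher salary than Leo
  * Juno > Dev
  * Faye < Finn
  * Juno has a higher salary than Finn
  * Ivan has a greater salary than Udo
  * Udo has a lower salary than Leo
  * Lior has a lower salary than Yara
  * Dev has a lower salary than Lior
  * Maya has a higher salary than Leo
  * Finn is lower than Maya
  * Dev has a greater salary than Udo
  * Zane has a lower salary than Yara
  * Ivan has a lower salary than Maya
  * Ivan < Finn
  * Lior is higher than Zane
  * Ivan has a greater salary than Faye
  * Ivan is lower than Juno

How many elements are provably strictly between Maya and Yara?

1

The relations place Yara below Maya. An element lies strictly between them when it is forced above Yara and also forced below Maya.
Above Yara: {Finn, Juno}. Below Maya: {Zane, Faye, Udo, Dev, Lior, Leo, Ivan, Finn}.
Intersection: {Finn} — 1.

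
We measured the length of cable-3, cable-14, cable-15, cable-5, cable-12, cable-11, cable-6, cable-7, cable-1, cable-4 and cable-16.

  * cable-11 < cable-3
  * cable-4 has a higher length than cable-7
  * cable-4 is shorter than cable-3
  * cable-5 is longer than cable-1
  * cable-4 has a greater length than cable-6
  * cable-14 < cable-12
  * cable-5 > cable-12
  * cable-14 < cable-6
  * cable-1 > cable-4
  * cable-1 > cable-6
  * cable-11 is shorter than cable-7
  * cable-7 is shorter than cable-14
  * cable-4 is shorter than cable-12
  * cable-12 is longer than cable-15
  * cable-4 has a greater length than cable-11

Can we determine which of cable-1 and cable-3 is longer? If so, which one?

Following every chain through cable-1: above cable-1 we get cable-5; below cable-1 we get cable-11, cable-7, cable-14, cable-6, cable-4.
cable-3 is not reached, and no chain runs the other way from cable-3 to cable-1.
So the given relations leave the order of cable-1 and cable-3 undetermined.

undetermined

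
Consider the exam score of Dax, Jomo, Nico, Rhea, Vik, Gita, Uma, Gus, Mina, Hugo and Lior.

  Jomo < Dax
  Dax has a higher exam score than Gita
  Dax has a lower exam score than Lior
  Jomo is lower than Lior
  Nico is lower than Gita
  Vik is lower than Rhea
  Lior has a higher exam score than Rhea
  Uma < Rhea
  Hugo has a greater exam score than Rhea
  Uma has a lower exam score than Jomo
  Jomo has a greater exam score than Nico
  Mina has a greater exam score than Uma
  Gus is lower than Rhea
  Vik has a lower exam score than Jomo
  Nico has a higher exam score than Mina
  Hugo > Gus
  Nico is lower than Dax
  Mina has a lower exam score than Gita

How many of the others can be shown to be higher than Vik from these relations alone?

5

The elements the relations force above Vik are Rhea, Hugo, Jomo, Dax, Lior — no chain reaches any other.
That is 5.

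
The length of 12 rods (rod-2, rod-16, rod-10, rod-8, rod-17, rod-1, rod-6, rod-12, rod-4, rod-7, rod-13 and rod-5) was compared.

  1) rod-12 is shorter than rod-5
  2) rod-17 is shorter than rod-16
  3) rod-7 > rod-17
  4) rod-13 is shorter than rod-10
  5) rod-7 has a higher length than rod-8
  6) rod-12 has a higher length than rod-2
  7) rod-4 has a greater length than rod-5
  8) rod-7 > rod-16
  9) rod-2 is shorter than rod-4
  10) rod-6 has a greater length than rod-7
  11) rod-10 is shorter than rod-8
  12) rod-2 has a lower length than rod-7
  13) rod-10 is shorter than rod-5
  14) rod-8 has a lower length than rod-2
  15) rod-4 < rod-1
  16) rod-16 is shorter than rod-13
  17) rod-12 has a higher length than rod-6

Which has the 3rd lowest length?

Piecing the relations together gives one ordering: rod-17 < rod-16 < rod-13 < rod-10 < rod-8 < rod-2 < rod-7 < rod-6 < rod-12 < rod-5 < rod-4 < rod-1.
Counting 3 from the smallest end gives rod-13.

rod-13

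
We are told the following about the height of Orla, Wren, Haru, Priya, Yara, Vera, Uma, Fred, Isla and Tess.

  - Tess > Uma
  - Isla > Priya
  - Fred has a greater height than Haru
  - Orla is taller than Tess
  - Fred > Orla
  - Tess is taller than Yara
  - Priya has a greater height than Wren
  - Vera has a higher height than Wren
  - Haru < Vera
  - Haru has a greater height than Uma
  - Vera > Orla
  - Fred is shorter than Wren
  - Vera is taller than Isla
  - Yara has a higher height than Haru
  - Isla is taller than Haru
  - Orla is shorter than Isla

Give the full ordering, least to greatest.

Nothing is placed below Uma, so it is least; from there Uma < Haru; Haru < Yara; Yara < Tess; Tess < Orla; Orla < Fred; Fred < Wren; Wren < Priya; Priya < Isla; Isla < Vera, each given directly.

Uma < Haru < Yara < Tess < Orla < Fred < Wren < Priya < Isla < Vera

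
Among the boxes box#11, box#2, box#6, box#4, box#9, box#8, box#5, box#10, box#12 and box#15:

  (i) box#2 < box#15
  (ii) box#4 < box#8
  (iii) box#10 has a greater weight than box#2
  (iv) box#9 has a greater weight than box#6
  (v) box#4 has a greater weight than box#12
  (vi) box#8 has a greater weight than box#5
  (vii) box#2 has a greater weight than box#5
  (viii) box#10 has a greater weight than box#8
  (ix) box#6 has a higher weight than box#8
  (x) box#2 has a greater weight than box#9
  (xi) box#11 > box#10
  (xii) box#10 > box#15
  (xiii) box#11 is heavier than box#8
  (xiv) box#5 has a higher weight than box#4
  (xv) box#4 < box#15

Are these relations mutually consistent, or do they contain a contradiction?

consistent

Every relation is compatible with box#12 < box#4 < box#5 < box#8 < box#6 < box#9 < box#2 < box#15 < box#10 < box#11; the set is consistent.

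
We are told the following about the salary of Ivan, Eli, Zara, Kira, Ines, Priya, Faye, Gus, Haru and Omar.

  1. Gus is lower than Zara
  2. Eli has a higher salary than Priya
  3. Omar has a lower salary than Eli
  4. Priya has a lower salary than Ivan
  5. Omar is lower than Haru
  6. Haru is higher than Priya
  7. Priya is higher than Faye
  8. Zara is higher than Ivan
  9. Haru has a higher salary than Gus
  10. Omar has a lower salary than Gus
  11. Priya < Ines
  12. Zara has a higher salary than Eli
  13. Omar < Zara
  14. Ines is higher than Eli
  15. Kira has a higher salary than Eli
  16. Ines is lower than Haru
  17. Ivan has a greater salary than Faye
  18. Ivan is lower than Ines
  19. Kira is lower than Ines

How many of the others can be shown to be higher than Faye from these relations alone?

7

Directly above Faye: Priya, Ivan.
One step further: Eli, Ines, Zara, Haru (6 so far).
One step further: Kira (7 so far).
No other element is forced above Faye by the given relations, so the count is 7.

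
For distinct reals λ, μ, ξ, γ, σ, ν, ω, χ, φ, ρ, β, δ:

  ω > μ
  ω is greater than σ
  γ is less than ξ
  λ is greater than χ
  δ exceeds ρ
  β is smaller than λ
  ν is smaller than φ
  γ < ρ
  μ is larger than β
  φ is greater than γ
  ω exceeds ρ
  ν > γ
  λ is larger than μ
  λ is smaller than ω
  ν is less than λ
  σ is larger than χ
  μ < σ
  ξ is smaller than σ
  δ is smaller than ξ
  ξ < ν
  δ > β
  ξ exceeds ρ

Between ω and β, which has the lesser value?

Following the relations from β: β < δ < ξ < ν < λ < ω.
So β < ω; β is the smaller of the two.

β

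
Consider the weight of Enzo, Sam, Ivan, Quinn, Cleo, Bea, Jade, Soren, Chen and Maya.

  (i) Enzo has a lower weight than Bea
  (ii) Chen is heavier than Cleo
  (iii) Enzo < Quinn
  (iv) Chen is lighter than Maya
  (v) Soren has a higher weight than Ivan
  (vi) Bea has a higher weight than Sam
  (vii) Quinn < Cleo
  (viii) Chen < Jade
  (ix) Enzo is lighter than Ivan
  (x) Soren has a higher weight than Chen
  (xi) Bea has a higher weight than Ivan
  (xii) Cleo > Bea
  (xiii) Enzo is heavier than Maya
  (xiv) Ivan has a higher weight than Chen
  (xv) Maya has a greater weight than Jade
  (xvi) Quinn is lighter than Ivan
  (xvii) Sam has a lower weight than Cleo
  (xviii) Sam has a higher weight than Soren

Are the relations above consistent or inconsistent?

inconsistent

We have Cleo < Chen stated directly, yet also Chen < Jade < Maya < Enzo < Quinn < Ivan < Soren < Sam < Bea < Cleo by chaining the others — so Chen < Cleo. Contradiction.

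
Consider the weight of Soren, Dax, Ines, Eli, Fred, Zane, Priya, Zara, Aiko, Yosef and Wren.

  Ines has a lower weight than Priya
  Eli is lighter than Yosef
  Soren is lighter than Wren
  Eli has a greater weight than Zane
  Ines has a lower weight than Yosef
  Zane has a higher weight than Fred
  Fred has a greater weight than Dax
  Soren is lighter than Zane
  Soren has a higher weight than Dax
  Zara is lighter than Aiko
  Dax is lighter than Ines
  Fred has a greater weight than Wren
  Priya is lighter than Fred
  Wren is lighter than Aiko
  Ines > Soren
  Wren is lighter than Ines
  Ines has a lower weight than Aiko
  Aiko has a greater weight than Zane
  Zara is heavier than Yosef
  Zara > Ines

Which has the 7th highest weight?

Priya

Piecing the relations together gives one ordering: Dax < Soren < Wren < Ines < Priya < Fred < Zane < Eli < Yosef < Zara < Aiko.
The 7th largest is Priya.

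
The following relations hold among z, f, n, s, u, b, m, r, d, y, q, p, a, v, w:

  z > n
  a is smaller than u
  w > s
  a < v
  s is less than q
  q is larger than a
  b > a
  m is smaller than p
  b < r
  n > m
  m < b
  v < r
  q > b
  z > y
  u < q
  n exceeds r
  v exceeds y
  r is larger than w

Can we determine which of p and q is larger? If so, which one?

undetermined

Following every chain through p: below p we get m.
q is not reached, and no chain runs the other way from q to p.
So the given relations leave the order of p and q undetermined.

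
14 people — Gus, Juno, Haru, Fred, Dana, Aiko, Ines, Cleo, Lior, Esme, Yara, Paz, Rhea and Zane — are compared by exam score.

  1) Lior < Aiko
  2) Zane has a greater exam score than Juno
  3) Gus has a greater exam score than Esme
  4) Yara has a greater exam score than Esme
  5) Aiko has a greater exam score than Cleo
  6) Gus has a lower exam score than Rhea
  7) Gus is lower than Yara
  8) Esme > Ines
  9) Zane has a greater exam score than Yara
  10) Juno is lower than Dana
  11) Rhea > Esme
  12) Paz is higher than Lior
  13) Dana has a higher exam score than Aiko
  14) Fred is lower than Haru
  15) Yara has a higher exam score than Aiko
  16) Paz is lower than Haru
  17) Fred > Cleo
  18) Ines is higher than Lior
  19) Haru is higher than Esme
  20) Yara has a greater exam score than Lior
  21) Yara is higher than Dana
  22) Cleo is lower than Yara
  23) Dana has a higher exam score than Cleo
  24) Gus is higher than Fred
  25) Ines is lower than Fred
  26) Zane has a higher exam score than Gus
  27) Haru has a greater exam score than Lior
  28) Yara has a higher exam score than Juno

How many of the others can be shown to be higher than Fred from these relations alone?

5

Directly above Fred: Haru, Gus.
One step further: Yara, Zane, Rhea (5 so far).
No other element is forced above Fred by the given relations, so the count is 5.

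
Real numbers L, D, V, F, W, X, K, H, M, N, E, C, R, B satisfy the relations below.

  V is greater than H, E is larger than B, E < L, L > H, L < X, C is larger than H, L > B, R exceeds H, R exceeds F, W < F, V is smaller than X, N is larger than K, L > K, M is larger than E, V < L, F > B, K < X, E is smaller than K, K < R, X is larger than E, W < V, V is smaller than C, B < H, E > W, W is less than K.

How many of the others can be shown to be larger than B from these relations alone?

From B the given relations immediately reach E, F, H, L.
From those, V, C, K, M, R, X — 10 in total.
From those, N — 11 in total.
Nothing else is reachable above B; 11 in all.

11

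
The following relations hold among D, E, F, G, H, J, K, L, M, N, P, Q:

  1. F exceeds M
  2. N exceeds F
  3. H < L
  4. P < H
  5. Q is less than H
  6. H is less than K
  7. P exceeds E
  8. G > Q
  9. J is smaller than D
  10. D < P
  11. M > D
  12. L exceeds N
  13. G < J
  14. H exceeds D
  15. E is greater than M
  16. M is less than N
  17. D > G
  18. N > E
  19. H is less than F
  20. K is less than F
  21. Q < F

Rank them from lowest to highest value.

Q < G < J < D < M < E < P < H < K < F < N < L

The consecutive links are each given: Q < G; G < J; J < D; D < M; M < E; E < P; P < H; H < K; K < F; F < N; N < L.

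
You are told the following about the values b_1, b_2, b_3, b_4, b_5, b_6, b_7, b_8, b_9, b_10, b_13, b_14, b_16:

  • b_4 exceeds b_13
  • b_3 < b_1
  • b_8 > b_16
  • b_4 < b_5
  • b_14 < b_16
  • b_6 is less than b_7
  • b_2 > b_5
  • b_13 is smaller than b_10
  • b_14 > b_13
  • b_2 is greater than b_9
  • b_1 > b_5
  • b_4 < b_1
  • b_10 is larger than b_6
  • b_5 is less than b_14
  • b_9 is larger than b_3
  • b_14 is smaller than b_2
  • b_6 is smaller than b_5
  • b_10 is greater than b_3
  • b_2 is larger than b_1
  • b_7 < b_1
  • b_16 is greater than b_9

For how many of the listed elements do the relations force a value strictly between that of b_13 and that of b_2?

4

The relations place b_13 below b_2. An element lies strictly between them when it is forced above b_13 and also forced below b_2.
Above b_13: {b_4, b_5, b_14, b_10, b_16, b_8, b_1}. Below b_2: {b_3, b_6, b_7, b_4, b_5, b_14, b_9, b_1}.
Intersection: {b_4, b_5, b_14, b_1} — 4.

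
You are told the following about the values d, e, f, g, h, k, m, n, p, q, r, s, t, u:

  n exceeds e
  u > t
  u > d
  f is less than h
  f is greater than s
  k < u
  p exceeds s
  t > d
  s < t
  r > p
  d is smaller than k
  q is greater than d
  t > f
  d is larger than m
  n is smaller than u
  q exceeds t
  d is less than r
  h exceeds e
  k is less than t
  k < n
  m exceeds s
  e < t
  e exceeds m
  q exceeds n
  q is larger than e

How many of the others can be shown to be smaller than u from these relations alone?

8

The elements the relations force below u are s, m, d, f, k, e, n, t — no chain reaches any other.
That is 8.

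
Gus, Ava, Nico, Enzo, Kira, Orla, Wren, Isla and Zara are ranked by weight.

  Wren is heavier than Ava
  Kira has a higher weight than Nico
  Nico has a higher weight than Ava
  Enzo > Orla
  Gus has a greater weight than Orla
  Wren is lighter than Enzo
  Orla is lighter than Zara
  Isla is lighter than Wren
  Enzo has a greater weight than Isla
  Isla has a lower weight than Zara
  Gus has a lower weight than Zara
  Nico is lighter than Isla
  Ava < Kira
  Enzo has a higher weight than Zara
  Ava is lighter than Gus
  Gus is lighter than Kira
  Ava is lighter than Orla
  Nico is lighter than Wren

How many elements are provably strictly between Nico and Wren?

1

The relations place Nico below Wren. An element lies strictly between them when it is forced above Nico and also forced below Wren.
Above Nico: {Isla, Kira, Zara, Enzo}. Below Wren: {Ava, Isla}.
Intersection: {Isla} — 1.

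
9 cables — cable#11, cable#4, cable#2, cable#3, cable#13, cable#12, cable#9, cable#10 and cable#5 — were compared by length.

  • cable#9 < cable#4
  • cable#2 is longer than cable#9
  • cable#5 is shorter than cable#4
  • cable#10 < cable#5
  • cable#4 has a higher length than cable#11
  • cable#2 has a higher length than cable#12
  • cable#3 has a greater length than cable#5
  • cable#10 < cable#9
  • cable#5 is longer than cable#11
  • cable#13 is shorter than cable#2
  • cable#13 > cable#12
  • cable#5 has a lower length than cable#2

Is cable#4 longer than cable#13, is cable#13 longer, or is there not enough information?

Following every chain through cable#4: below cable#4 we get cable#10, cable#11, cable#5, cable#9.
cable#13 is not reached, and no chain runs the other way from cable#13 to cable#4.
So the given relations leave the order of cable#4 and cable#13 undetermined.

undetermined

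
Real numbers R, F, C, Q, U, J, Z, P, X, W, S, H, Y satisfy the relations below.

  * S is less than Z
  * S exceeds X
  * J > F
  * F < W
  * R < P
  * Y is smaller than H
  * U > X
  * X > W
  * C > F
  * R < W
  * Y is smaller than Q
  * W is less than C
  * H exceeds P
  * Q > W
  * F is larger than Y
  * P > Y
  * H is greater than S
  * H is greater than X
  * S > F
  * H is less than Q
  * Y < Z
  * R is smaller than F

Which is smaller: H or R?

R

The relevant relations are R < F; F < W; W < X; X < S; S < H.
Chaining these gives R < F < W < X < S < H.
So R < H; R is the smaller of the two.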